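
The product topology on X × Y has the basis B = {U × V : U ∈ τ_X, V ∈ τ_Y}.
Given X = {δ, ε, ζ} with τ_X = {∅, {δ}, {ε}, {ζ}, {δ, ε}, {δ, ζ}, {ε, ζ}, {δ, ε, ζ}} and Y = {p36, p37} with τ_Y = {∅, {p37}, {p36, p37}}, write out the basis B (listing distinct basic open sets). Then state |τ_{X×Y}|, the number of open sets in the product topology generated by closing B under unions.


Basis B = {∅ × ∅, {δ} × {p37}, {ε} × {p37}, {ζ} × {p37}, {δ} × {p36, p37}, {δ, ε} × {p37}, {δ, ζ} × {p37}, {ε} × {p36, p37}, {ε, ζ} × {p37}, {ζ} × {p36, p37}, {δ, ε, ζ} × {p37}, {δ, ε} × {p36, p37}, {δ, ζ} × {p36, p37}, {ε, ζ} × {p36, p37}, {δ, ε, ζ} × {p36, p37}}; |τ_{X×Y}| = 27.

Enumerate products U × V with U ∈ τ_X, V ∈ τ_Y (deduplicated):
  ∅ × ∅ = {} (∅)
  {δ} × {p37} = {(δ,p37)}
  {ε} × {p37} = {(ε,p37)}
  {ζ} × {p37} = {(ζ,p37)}
  {δ} × {p36, p37} = {(δ,p36), (δ,p37)}
  {δ, ε} × {p37} = {(δ,p37), (ε,p37)}
  {δ, ζ} × {p37} = {(δ,p37), (ζ,p37)}
  {ε} × {p36, p37} = {(ε,p36), (ε,p37)}
  {ε, ζ} × {p37} = {(ε,p37), (ζ,p37)}
  {ζ} × {p36, p37} = {(ζ,p36), (ζ,p37)}
  {δ, ε, ζ} × {p37} = {(δ,p37), (ε,p37), (ζ,p37)}
  {δ, ε} × {p36, p37} = {(δ,p36), (δ,p37), (ε,p36), (ε,p37)}
  {δ, ζ} × {p36, p37} = {(δ,p36), (δ,p37), (ζ,p36), (ζ,p37)}
  {ε, ζ} × {p36, p37} = {(ε,p36), (ε,p37), (ζ,p36), (ζ,p37)}
  {δ, ε, ζ} × {p36, p37} = {(δ,p36), (δ,p37), (ε,p36), (ε,p37), (ζ,p36), (ζ,p37)}
These 15 distinct sets form the basis B.
Close under arbitrary unions to get τ_{X×Y}; counting gives |τ_{X×Y}| = 27.


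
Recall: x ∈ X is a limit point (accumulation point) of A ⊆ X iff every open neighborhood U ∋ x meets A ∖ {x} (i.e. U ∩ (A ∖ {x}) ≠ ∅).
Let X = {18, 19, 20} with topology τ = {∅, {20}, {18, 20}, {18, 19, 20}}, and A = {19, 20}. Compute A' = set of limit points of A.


A' = {18, 19}

For each x ∈ X, list the open sets U ∈ τ with x ∈ U, then check whether U ∩ (A ∖ {x}) ≠ ∅ for every such U.
  x = 18: opens ∋ x are {18, 20}, {18, 19, 20}; each meets A ∖ {18}, so x IS a limit point.
  x = 19: opens ∋ x are {18, 19, 20}; each meets A ∖ {19}, so x IS a limit point.
  x = 20: open {20} ∋ x has {20} ∩ (A ∖ {20}) = ∅, so x is NOT a limit point.
Collecting: A' = {18, 19}.


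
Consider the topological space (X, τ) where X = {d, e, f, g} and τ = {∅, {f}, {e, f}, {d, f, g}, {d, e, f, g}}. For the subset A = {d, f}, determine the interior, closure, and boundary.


int(A) = {f}, cl(A) = {d, e, f, g}, ∂A = {d, e, g}.

Closed sets in (X, τ) are complements of opens:
  closed(X, τ) = {∅, {e}, {d, g}, {d, e, g}, {d, e, f, g}}.
int(A) = ⋃ {U ∈ τ : U ⊆ A}. Opens contained in A: ∅, {f}.
Taking the union of these: int(A) = {f}.
cl(A) = ⋂ {C closed : A ⊆ C}. Closed sets containing A: {d, e, f, g}.
Intersecting these: cl(A) = {d, e, f, g}.
∂A = cl(A) ∖ int(A) = {d, e, f, g} ∖ {f} = {d, e, g}.


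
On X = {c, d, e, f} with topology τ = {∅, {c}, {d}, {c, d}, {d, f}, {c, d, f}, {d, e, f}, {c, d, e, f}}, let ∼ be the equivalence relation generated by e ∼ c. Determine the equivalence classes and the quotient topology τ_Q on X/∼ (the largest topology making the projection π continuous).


X/∼ = {[c=e], [d], [f]}; |τ_Q| = 4.

Equivalence classes: [c=e], [d], [f].
Quotient map π: X → X/∼ sends c ↦ [c=e], d ↦ [d], e ↦ [c=e], f ↦ [f].
For each subset V ⊆ X/∼, compute π^{-1}(V) ⊆ X and check whether π^{-1}(V) ∈ τ. V is open in τ_Q iff π^{-1}(V) ∈ τ.
  V = {}: π^{-1}(V) = ∅ ∈ τ ✓.
  V = {[c=e]}: π^{-1}(V) = {c, e} ∉ τ ✗.
  V = {[d]}: π^{-1}(V) = {d} ∈ τ ✓.
  V = {[c=e], [d]}: π^{-1}(V) = {c, d, e} ∉ τ ✗.
  V = {[f]}: π^{-1}(V) = {f} ∉ τ ✗.
  V = {[c=e], [f]}: π^{-1}(V) = {c, e, f} ∉ τ ✗.
  V = {[d], [f]}: π^{-1}(V) = {d, f} ∈ τ ✓.
  V = {[c=e], [d], [f]}: π^{-1}(V) = {c, d, e, f} ∈ τ ✓.
Open sets in the quotient: τ_Q = {{}, {[d]}, {[d], [f]}, {[c=e], [d], [f]}} (4 elements).


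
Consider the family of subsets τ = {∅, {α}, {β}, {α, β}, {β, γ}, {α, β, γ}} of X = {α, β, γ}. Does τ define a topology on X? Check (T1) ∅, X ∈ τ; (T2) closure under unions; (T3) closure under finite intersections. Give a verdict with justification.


τ IS a topology on X.

Axiom (T1): ∅ ∈ τ? Yes; X ∈ τ? Yes.
Axiom (T2/T3): check pairwise unions and intersections of members of τ.
All pairwise intersections and unions checked — each lies in τ. Therefore τ satisfies (T1), (T2), (T3): it IS a topology on X.


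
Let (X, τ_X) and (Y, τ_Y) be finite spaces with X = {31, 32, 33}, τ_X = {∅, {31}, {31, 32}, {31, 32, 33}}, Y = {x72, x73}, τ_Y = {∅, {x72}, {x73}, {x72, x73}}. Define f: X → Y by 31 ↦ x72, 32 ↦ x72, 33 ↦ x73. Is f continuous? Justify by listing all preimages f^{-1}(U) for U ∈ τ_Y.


f is NOT continuous.

Compute f^{-1}(U) for each U ∈ τ_Y:
  U = ∅: f^{-1}(U) = ∅ ∈ τ_X ✓.
  U = {x72}: f^{-1}(U) = {31, 32} ∈ τ_X ✓.
  U = {x73}: f^{-1}(U) = {33} ∉ τ_X ✗.
  U = {x72, x73}: f^{-1}(U) = {31, 32, 33} ∈ τ_X ✓.
Found U = {x73} with f^{-1}(U) = {33} not in τ_X. Therefore f is NOT continuous.


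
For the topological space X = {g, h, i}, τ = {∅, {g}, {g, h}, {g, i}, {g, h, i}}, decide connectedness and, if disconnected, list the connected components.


(X, τ) is connected.

Find clopen sets (U ∈ τ with X ∖ U ∈ τ):
  U = ∅, X ∖ U = {g, h, i} — both open, so U is clopen.
  U = {g, h, i}, X ∖ U = ∅ — both open, so U is clopen.
Only trivial clopens (∅ and X) exist, so (X, τ) is connected.
Compute connected components by grouping points that agree on all clopens:
  component: {g, h, i}


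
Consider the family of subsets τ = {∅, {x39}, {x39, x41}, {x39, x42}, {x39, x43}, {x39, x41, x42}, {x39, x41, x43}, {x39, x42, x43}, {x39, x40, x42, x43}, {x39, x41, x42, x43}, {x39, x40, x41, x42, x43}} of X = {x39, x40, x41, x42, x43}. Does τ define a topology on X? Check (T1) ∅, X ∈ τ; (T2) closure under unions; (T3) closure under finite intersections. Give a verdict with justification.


τ IS a topology on X.

Axiom (T1): ∅ ∈ τ? Yes; X ∈ τ? Yes.
Axiom (T2/T3): check pairwise unions and intersections of members of τ.
All pairwise intersections and unions checked — each lies in τ. Therefore τ satisfies (T1), (T2), (T3): it IS a topology on X.


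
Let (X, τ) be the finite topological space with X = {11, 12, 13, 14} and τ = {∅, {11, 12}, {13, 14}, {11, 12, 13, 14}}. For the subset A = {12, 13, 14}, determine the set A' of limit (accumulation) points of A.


A' = {11, 13, 14}

For each x ∈ X, list the open sets U ∈ τ with x ∈ U, then check whether U ∩ (A ∖ {x}) ≠ ∅ for every such U.
  x = 11: opens ∋ x are {11, 12}, {11, 12, 13, 14}; each meets A ∖ {11}, so x IS a limit point.
  x = 12: open {11, 12} ∋ x has {11, 12} ∩ (A ∖ {12}) = ∅, so x is NOT a limit point.
  x = 13: opens ∋ x are {13, 14}, {11, 12, 13, 14}; each meets A ∖ {13}, so x IS a limit point.
  x = 14: opens ∋ x are {13, 14}, {11, 12, 13, 14}; each meets A ∖ {14}, so x IS a limit point.
Collecting: A' = {11, 13, 14}.


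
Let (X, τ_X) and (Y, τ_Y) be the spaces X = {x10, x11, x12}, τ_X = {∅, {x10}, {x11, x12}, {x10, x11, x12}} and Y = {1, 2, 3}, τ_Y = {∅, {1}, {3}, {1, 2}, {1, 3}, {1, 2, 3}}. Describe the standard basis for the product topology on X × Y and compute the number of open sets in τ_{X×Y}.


Basis B = {∅ × ∅, {x10} × {1}, {x10} × {3}, {x10} × {1, 2}, {x10} × {1, 3}, {x11, x12} × {1}, {x11, x12} × {3}, {x10} × {1, 2, 3}, {x10, x11, x12} × {1}, {x10, x11, x12} × {3}, {x11, x12} × {1, 2}, {x11, x12} × {1, 3}, {x10, x11, x12} × {1, 2}, {x10, x11, x12} × {1, 3}, {x11, x12} × {1, 2, 3}, {x10, x11, x12} × {1, 2, 3}}; |τ_{X×Y}| = 36.

Enumerate products U × V with U ∈ τ_X, V ∈ τ_Y (deduplicated):
  ∅ × ∅ = {} (∅)
  {x10} × {1} = {(x10,1)}
  {x10} × {3} = {(x10,3)}
  {x10} × {1, 2} = {(x10,1), (x10,2)}
  {x10} × {1, 3} = {(x10,1), (x10,3)}
  {x11, x12} × {1} = {(x11,1), (x12,1)}
  {x11, x12} × {3} = {(x11,3), (x12,3)}
  {x10} × {1, 2, 3} = {(x10,1), (x10,2), (x10,3)}
  {x10, x11, x12} × {1} = {(x10,1), (x11,1), (x12,1)}
  {x10, x11, x12} × {3} = {(x10,3), (x11,3), (x12,3)}
  {x11, x12} × {1, 2} = {(x11,1), (x11,2), (x12,1), (x12,2)}
  {x11, x12} × {1, 3} = {(x11,1), (x11,3), (x12,1), (x12,3)}
  {x10, x11, x12} × {1, 2} = {(x10,1), (x10,2), (x11,1), (x11,2), (x12,1), (x12,2)}
  {x10, x11, x12} × {1, 3} = {(x10,1), (x10,3), (x11,1), (x11,3), (x12,1), (x12,3)}
  {x11, x12} × {1, 2, 3} = {(x11,1), (x11,2), (x11,3), (x12,1), (x12,2), (x12,3)}
  {x10, x11, x12} × {1, 2, 3} = {(x10,1), (x10,2), (x10,3), (x11,1), (x11,2), (x11,3), (x12,1), (x12,2), (x12,3)}
These 16 distinct sets form the basis B.
Close under arbitrary unions to get τ_{X×Y}; counting gives |τ_{X×Y}| = 36.


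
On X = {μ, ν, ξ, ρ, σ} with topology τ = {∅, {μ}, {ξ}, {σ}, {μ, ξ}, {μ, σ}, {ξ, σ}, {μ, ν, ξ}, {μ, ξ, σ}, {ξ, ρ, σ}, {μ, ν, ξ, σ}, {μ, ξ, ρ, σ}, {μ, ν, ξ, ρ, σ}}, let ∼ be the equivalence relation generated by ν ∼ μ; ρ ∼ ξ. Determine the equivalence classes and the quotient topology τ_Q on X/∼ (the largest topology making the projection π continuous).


X/∼ = {[μ=ν], [ξ=ρ], [σ]}; |τ_Q| = 4.

Equivalence classes: [μ=ν], [ξ=ρ], [σ].
Quotient map π: X → X/∼ sends μ ↦ [μ=ν], ν ↦ [μ=ν], ξ ↦ [ξ=ρ], ρ ↦ [ξ=ρ], σ ↦ [σ].
For each subset V ⊆ X/∼, compute π^{-1}(V) ⊆ X and check whether π^{-1}(V) ∈ τ. V is open in τ_Q iff π^{-1}(V) ∈ τ.
  V = {}: π^{-1}(V) = ∅ ∈ τ ✓.
  V = {[μ=ν]}: π^{-1}(V) = {μ, ν} ∉ τ ✗.
  V = {[ξ=ρ]}: π^{-1}(V) = {ξ, ρ} ∉ τ ✗.
  V = {[μ=ν], [ξ=ρ]}: π^{-1}(V) = {μ, ν, ξ, ρ} ∉ τ ✗.
  V = {[σ]}: π^{-1}(V) = {σ} ∈ τ ✓.
  V = {[μ=ν], [σ]}: π^{-1}(V) = {μ, ν, σ} ∉ τ ✗.
  V = {[ξ=ρ], [σ]}: π^{-1}(V) = {ξ, ρ, σ} ∈ τ ✓.
  V = {[μ=ν], [ξ=ρ], [σ]}: π^{-1}(V) = {μ, ν, ξ, ρ, σ} ∈ τ ✓.
Open sets in the quotient: τ_Q = {{}, {[σ]}, {[ξ=ρ], [σ]}, {[μ=ν], [ξ=ρ], [σ]}} (4 elements).


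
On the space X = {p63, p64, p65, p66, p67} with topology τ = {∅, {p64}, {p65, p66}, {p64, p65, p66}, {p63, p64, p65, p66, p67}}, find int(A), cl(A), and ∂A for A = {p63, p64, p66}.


int(A) = {p64}, cl(A) = {p63, p64, p65, p66, p67}, ∂A = {p63, p65, p66, p67}.

Closed sets in (X, τ) are complements of opens:
  closed(X, τ) = {∅, {p63, p67}, {p63, p64, p67}, {p63, p65, p66, p67}, {p63, p64, p65, p66, p67}}.
int(A) = ⋃ {U ∈ τ : U ⊆ A}. Opens contained in A: ∅, {p64}.
Taking the union of these: int(A) = {p64}.
cl(A) = ⋂ {C closed : A ⊆ C}. Closed sets containing A: {p63, p64, p65, p66, p67}.
Intersecting these: cl(A) = {p63, p64, p65, p66, p67}.
∂A = cl(A) ∖ int(A) = {p63, p64, p65, p66, p67} ∖ {p64} = {p63, p65, p66, p67}.


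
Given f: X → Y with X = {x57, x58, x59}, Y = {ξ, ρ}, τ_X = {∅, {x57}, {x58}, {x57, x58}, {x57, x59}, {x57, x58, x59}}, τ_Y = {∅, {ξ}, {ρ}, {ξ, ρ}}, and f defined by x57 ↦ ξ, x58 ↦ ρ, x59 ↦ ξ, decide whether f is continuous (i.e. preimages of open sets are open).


f IS continuous.

Compute f^{-1}(U) for each U ∈ τ_Y:
  U = ∅: f^{-1}(U) = ∅ ∈ τ_X ✓.
  U = {ξ}: f^{-1}(U) = {x57, x59} ∈ τ_X ✓.
  U = {ρ}: f^{-1}(U) = {x58} ∈ τ_X ✓.
  U = {ξ, ρ}: f^{-1}(U) = {x57, x58, x59} ∈ τ_X ✓.
Every preimage lies in τ_X, so f IS continuous.


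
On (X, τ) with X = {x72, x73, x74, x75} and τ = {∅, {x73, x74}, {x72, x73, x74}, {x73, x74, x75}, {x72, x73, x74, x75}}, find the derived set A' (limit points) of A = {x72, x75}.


A' = ∅

For each x ∈ X, list the open sets U ∈ τ with x ∈ U, then check whether U ∩ (A ∖ {x}) ≠ ∅ for every such U.
  x = x72: open {x72, x73, x74} ∋ x has {x72, x73, x74} ∩ (A ∖ {x72}) = ∅, so x is NOT a limit point.
  x = x73: open {x73, x74} ∋ x has {x73, x74} ∩ (A ∖ {x73}) = ∅, so x is NOT a limit point.
  x = x74: open {x73, x74} ∋ x has {x73, x74} ∩ (A ∖ {x74}) = ∅, so x is NOT a limit point.
  x = x75: open {x73, x74, x75} ∋ x has {x73, x74, x75} ∩ (A ∖ {x75}) = ∅, so x is NOT a limit point.
Collecting: A' = ∅.


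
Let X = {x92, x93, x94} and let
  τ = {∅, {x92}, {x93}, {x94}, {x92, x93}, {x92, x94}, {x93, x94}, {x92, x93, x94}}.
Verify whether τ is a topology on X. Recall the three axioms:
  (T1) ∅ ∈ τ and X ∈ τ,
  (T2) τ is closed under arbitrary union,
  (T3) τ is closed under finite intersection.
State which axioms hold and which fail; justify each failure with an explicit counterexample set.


τ IS a topology on X.

Axiom (T1): ∅ ∈ τ? Yes; X ∈ τ? Yes.
Axiom (T2/T3): check pairwise unions and intersections of members of τ.
All pairwise intersections and unions checked — each lies in τ. Therefore τ satisfies (T1), (T2), (T3): it IS a topology on X.


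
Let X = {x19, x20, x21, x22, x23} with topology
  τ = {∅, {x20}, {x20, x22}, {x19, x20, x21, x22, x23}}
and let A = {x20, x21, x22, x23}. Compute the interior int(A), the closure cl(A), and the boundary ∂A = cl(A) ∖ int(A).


int(A) = {x20, x22}, cl(A) = {x19, x20, x21, x22, x23}, ∂A = {x19, x21, x23}.

Closed sets in (X, τ) are complements of opens:
  closed(X, τ) = {∅, {x19, x21, x23}, {x19, x21, x22, x23}, {x19, x20, x21, x22, x23}}.
int(A) = ⋃ {U ∈ τ : U ⊆ A}. Opens contained in A: ∅, {x20}, {x20, x22}.
Taking the union of these: int(A) = {x20, x22}.
cl(A) = ⋂ {C closed : A ⊆ C}. Closed sets containing A: {x19, x20, x21, x22, x23}.
Intersecting these: cl(A) = {x19, x20, x21, x22, x23}.
∂A = cl(A) ∖ int(A) = {x19, x20, x21, x22, x23} ∖ {x20, x22} = {x19, x21, x23}.


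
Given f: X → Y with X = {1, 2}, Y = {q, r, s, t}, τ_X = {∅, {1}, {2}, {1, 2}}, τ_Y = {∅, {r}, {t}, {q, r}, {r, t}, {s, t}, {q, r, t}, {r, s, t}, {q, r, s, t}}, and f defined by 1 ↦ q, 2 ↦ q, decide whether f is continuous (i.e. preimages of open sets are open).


f IS continuous.

Compute f^{-1}(U) for each U ∈ τ_Y:
  U = ∅: f^{-1}(U) = ∅ ∈ τ_X ✓.
  U = {r}: f^{-1}(U) = ∅ ∈ τ_X ✓.
  U = {t}: f^{-1}(U) = ∅ ∈ τ_X ✓.
  U = {q, r}: f^{-1}(U) = {1, 2} ∈ τ_X ✓.
  U = {r, t}: f^{-1}(U) = ∅ ∈ τ_X ✓.
  U = {s, t}: f^{-1}(U) = ∅ ∈ τ_X ✓.
  U = {q, r, t}: f^{-1}(U) = {1, 2} ∈ τ_X ✓.
  U = {r, s, t}: f^{-1}(U) = ∅ ∈ τ_X ✓.
  U = {q, r, s, t}: f^{-1}(U) = {1, 2} ∈ τ_X ✓.
Every preimage lies in τ_X, so f IS continuous.


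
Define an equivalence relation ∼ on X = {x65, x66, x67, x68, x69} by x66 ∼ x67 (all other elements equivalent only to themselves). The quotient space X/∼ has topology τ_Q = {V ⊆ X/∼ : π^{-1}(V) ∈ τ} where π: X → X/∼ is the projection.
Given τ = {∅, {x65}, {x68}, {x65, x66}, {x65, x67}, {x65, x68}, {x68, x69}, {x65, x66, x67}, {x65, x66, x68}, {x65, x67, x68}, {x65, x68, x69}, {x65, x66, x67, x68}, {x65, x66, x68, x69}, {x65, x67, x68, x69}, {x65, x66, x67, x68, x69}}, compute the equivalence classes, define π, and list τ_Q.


X/∼ = {[x65], [x66=x67], [x68], [x69]}; |τ_Q| = 9.

Equivalence classes: [x65], [x66=x67], [x68], [x69].
Quotient map π: X → X/∼ sends x65 ↦ [x65], x66 ↦ [x66=x67], x67 ↦ [x66=x67], x68 ↦ [x68], x69 ↦ [x69].
For each subset V ⊆ X/∼, compute π^{-1}(V) ⊆ X and check whether π^{-1}(V) ∈ τ. V is open in τ_Q iff π^{-1}(V) ∈ τ.
  V = {}: π^{-1}(V) = ∅ ∈ τ ✓.
  V = {[x65]}: π^{-1}(V) = {x65} ∈ τ ✓.
  V = {[x66=x67]}: π^{-1}(V) = {x66, x67} ∉ τ ✗.
  V = {[x65], [x66=x67]}: π^{-1}(V) = {x65, x66, x67} ∈ τ ✓.
  V = {[x68]}: π^{-1}(V) = {x68} ∈ τ ✓.
  V = {[x65], [x68]}: π^{-1}(V) = {x65, x68} ∈ τ ✓.
  V = {[x66=x67], [x68]}: π^{-1}(V) = {x66, x67, x68} ∉ τ ✗.
  V = {[x65], [x66=x67], [x68]}: π^{-1}(V) = {x65, x66, x67, x68} ∈ τ ✓.
  V = {[x69]}: π^{-1}(V) = {x69} ∉ τ ✗.
  V = {[x65], [x69]}: π^{-1}(V) = {x65, x69} ∉ τ ✗.
  V = {[x66=x67], [x69]}: π^{-1}(V) = {x66, x67, x69} ∉ τ ✗.
  V = {[x65], [x66=x67], [x69]}: π^{-1}(V) = {x65, x66, x67, x69} ∉ τ ✗.
  V = {[x68], [x69]}: π^{-1}(V) = {x68, x69} ∈ τ ✓.
  V = {[x65], [x68], [x69]}: π^{-1}(V) = {x65, x68, x69} ∈ τ ✓.
  V = {[x66=x67], [x68], [x69]}: π^{-1}(V) = {x66, x67, x68, x69} ∉ τ ✗.
  V = {[x65], [x66=x67], [x68], [x69]}: π^{-1}(V) = {x65, x66, x67, x68, x69} ∈ τ ✓.
Open sets in the quotient: τ_Q = {{}, {[x65]}, {[x65], [x66=x67]}, {[x68]}, {[x65], [x68]}, {[x65], [x66=x67], [x68]}, {[x68], [x69]}, {[x65], [x68], [x69]}, {[x65], [x66=x67], [x68], [x69]}} (9 elements).


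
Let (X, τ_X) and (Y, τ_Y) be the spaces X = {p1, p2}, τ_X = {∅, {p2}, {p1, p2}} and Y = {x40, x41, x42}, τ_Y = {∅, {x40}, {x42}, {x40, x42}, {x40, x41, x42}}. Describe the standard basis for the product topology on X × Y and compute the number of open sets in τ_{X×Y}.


Basis B = {∅ × ∅, {p2} × {x40}, {p2} × {x42}, {p1, p2} × {x40}, {p1, p2} × {x42}, {p2} × {x40, x42}, {p2} × {x40, x41, x42}, {p1, p2} × {x40, x42}, {p1, p2} × {x40, x41, x42}}; |τ_{X×Y}| = 14.

Enumerate products U × V with U ∈ τ_X, V ∈ τ_Y (deduplicated):
  ∅ × ∅ = {} (∅)
  {p2} × {x40} = {(p2,x40)}
  {p2} × {x42} = {(p2,x42)}
  {p1, p2} × {x40} = {(p1,x40), (p2,x40)}
  {p1, p2} × {x42} = {(p1,x42), (p2,x42)}
  {p2} × {x40, x42} = {(p2,x40), (p2,x42)}
  {p2} × {x40, x41, x42} = {(p2,x40), (p2,x41), (p2,x42)}
  {p1, p2} × {x40, x42} = {(p1,x40), (p1,x42), (p2,x40), (p2,x42)}
  {p1, p2} × {x40, x41, x42} = {(p1,x40), (p1,x41), (p1,x42), (p2,x40), (p2,x41), (p2,x42)}
These 9 distinct sets form the basis B.
Close under arbitrary unions to get τ_{X×Y}; counting gives |τ_{X×Y}| = 14.


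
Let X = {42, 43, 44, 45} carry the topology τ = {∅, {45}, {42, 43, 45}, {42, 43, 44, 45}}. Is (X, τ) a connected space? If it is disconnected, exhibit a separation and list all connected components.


(X, τ) is connected.

Find clopen sets (U ∈ τ with X ∖ U ∈ τ):
  U = ∅, X ∖ U = {42, 43, 44, 45} — both open, so U is clopen.
  U = {42, 43, 44, 45}, X ∖ U = ∅ — both open, so U is clopen.
Only trivial clopens (∅ and X) exist, so (X, τ) is connected.
Compute connected components by grouping points that agree on all clopens:
  component: {42, 43, 44, 45}


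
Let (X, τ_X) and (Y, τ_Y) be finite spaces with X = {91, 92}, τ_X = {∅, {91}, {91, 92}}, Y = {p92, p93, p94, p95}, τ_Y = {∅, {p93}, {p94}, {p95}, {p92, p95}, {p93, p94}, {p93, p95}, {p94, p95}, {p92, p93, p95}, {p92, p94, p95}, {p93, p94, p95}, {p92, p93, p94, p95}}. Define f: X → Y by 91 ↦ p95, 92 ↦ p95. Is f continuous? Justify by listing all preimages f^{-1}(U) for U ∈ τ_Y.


f IS continuous.

Compute f^{-1}(U) for each U ∈ τ_Y:
  U = ∅: f^{-1}(U) = ∅ ∈ τ_X ✓.
  U = {p93}: f^{-1}(U) = ∅ ∈ τ_X ✓.
  U = {p94}: f^{-1}(U) = ∅ ∈ τ_X ✓.
  U = {p95}: f^{-1}(U) = {91, 92} ∈ τ_X ✓.
  U = {p92, p95}: f^{-1}(U) = {91, 92} ∈ τ_X ✓.
  U = {p93, p94}: f^{-1}(U) = ∅ ∈ τ_X ✓.
  U = {p93, p95}: f^{-1}(U) = {91, 92} ∈ τ_X ✓.
  U = {p94, p95}: f^{-1}(U) = {91, 92} ∈ τ_X ✓.
  U = {p92, p93, p95}: f^{-1}(U) = {91, 92} ∈ τ_X ✓.
  U = {p92, p94, p95}: f^{-1}(U) = {91, 92} ∈ τ_X ✓.
  U = {p93, p94, p95}: f^{-1}(U) = {91, 92} ∈ τ_X ✓.
  U = {p92, p93, p94, p95}: f^{-1}(U) = {91, 92} ∈ τ_X ✓.
Every preimage lies in τ_X, so f IS continuous.


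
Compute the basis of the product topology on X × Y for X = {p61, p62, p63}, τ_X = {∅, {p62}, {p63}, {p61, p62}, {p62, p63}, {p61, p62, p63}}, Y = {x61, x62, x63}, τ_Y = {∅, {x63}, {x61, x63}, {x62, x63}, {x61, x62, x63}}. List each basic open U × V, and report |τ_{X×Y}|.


Basis B = {∅ × ∅, {p62} × {x63}, {p63} × {x63}, {p61, p62} × {x63}, {p62} × {x61, x63}, {p62} × {x62, x63}, {p62, p63} × {x63}, {p63} × {x61, x63}, {p63} × {x62, x63}, {p61, p62, p63} × {x63}, {p62} × {x61, x62, x63}, {p63} × {x61, x62, x63}, {p61, p62} × {x61, x63}, {p61, p62} × {x62, x63}, {p62, p63} × {x61, x63}, {p62, p63} × {x62, x63}, {p61, p62} × {x61, x62, x63}, {p61, p62, p63} × {x61, x63}, {p61, p62, p63} × {x62, x63}, {p62, p63} × {x61, x62, x63}, {p61, p62, p63} × {x61, x62, x63}}; |τ_{X×Y}| = 70.

Enumerate products U × V with U ∈ τ_X, V ∈ τ_Y (deduplicated):
  ∅ × ∅ = {} (∅)
  {p62} × {x63} = {(p62,x63)}
  {p63} × {x63} = {(p63,x63)}
  {p61, p62} × {x63} = {(p61,x63), (p62,x63)}
  {p62} × {x61, x63} = {(p62,x61), (p62,x63)}
  {p62} × {x62, x63} = {(p62,x62), (p62,x63)}
  {p62, p63} × {x63} = {(p62,x63), (p63,x63)}
  {p63} × {x61, x63} = {(p63,x61), (p63,x63)}
  {p63} × {x62, x63} = {(p63,x62), (p63,x63)}
  {p61, p62, p63} × {x63} = {(p61,x63), (p62,x63), (p63,x63)}
  {p62} × {x61, x62, x63} = {(p62,x61), (p62,x62), (p62,x63)}
  {p63} × {x61, x62, x63} = {(p63,x61), (p63,x62), (p63,x63)}
  {p61, p62} × {x61, x63} = {(p61,x61), (p61,x63), (p62,x61), (p62,x63)}
  {p61, p62} × {x62, x63} = {(p61,x62), (p61,x63), (p62,x62), (p62,x63)}
  {p62, p63} × {x61, x63} = {(p62,x61), (p62,x63), (p63,x61), (p63,x63)}
  {p62, p63} × {x62, x63} = {(p62,x62), (p62,x63), (p63,x62), (p63,x63)}
  {p61, p62} × {x61, x62, x63} = {(p61,x61), (p61,x62), (p61,x63), (p62,x61), (p62,x62), (p62,x63)}
  {p61, p62, p63} × {x61, x63} = {(p61,x61), (p61,x63), (p62,x61), (p62,x63), (p63,x61), (p63,x63)}
  {p61, p62, p63} × {x62, x63} = {(p61,x62), (p61,x63), (p62,x62), (p62,x63), (p63,x62), (p63,x63)}
  {p62, p63} × {x61, x62, x63} = {(p62,x61), (p62,x62), (p62,x63), (p63,x61), (p63,x62), (p63,x63)}
  {p61, p62, p63} × {x61, x62, x63} = {(p61,x61), (p61,x62), (p61,x63), (p62,x61), (p62,x62), (p62,x63), (p63,x61), (p63,x62), (p63,x63)}
These 21 distinct sets form the basis B.
Close under arbitrary unions to get τ_{X×Y}; counting gives |τ_{X×Y}| = 70.


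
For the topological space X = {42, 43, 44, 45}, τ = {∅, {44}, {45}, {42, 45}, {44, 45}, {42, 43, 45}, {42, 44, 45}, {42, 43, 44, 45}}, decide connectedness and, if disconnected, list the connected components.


(X, τ) is disconnected; components = [{44}, {42, 43, 45}].

Find clopen sets (U ∈ τ with X ∖ U ∈ τ):
  U = ∅, X ∖ U = {42, 43, 44, 45} — both open, so U is clopen.
  U = {44}, X ∖ U = {42, 43, 45} — both open, so U is clopen.
  U = {42, 43, 45}, X ∖ U = {44} — both open, so U is clopen.
  U = {42, 43, 44, 45}, X ∖ U = ∅ — both open, so U is clopen.
Nontrivial clopen(s) exist: e.g. {44}. So (X, τ) is disconnected.
Compute connected components by grouping points that agree on all clopens:
  component: {44}
  component: {42, 43, 45}


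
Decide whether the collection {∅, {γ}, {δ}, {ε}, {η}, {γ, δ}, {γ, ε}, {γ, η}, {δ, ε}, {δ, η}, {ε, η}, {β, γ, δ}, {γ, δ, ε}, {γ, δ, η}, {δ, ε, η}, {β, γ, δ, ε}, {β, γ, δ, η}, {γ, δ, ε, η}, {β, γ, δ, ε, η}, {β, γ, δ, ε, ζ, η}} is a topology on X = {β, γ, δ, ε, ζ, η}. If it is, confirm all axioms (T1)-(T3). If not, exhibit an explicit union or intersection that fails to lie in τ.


τ is NOT a topology on X.

Axiom (T1): ∅ ∈ τ? Yes; X ∈ τ? Yes.
Axiom (T2/T3): check pairwise unions and intersections of members of τ.
Counterexample for (T2): {γ} ∪ {ε, η} = {γ, ε, η} ∉ τ. Therefore τ is NOT a topology.


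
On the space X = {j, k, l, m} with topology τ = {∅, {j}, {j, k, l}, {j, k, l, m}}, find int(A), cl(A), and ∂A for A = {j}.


int(A) = {j}, cl(A) = {j, k, l, m}, ∂A = {k, l, m}.

Closed sets in (X, τ) are complements of opens:
  closed(X, τ) = {∅, {m}, {k, l, m}, {j, k, l, m}}.
int(A) = ⋃ {U ∈ τ : U ⊆ A}. Opens contained in A: ∅, {j}.
Taking the union of these: int(A) = {j}.
cl(A) = ⋂ {C closed : A ⊆ C}. Closed sets containing A: {j, k, l, m}.
Intersecting these: cl(A) = {j, k, l, m}.
∂A = cl(A) ∖ int(A) = {j, k, l, m} ∖ {j} = {k, l, m}.


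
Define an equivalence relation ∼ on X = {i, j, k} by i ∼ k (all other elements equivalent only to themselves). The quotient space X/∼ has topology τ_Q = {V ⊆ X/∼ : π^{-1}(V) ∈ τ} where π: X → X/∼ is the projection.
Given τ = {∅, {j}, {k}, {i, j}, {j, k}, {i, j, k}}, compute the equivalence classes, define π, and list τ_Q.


X/∼ = {[i=k], [j]}; |τ_Q| = 3.

Equivalence classes: [i=k], [j].
Quotient map π: X → X/∼ sends i ↦ [i=k], j ↦ [j], k ↦ [i=k].
For each subset V ⊆ X/∼, compute π^{-1}(V) ⊆ X and check whether π^{-1}(V) ∈ τ. V is open in τ_Q iff π^{-1}(V) ∈ τ.
  V = {}: π^{-1}(V) = ∅ ∈ τ ✓.
  V = {[i=k]}: π^{-1}(V) = {i, k} ∉ τ ✗.
  V = {[j]}: π^{-1}(V) = {j} ∈ τ ✓.
  V = {[i=k], [j]}: π^{-1}(V) = {i, j, k} ∈ τ ✓.
Open sets in the quotient: τ_Q = {{}, {[j]}, {[i=k], [j]}} (3 elements).


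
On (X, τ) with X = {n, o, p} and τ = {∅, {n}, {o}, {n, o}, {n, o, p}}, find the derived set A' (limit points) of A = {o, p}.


A' = {p}

For each x ∈ X, list the open sets U ∈ τ with x ∈ U, then check whether U ∩ (A ∖ {x}) ≠ ∅ for every such U.
  x = n: open {n} ∋ x has {n} ∩ (A ∖ {n}) = ∅, so x is NOT a limit point.
  x = o: open {o} ∋ x has {o} ∩ (A ∖ {o}) = ∅, so x is NOT a limit point.
  x = p: opens ∋ x are {n, o, p}; each meets A ∖ {p}, so x IS a limit point.
Collecting: A' = {p}.


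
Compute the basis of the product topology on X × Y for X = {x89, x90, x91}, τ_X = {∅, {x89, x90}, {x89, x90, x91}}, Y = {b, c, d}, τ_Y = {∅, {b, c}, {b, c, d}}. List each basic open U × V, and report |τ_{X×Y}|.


Basis B = {∅ × ∅, {x89, x90} × {b, c}, {x89, x90} × {b, c, d}, {x89, x90, x91} × {b, c}, {x89, x90, x91} × {b, c, d}}; |τ_{X×Y}| = 6.

Enumerate products U × V with U ∈ τ_X, V ∈ τ_Y (deduplicated):
  ∅ × ∅ = {} (∅)
  {x89, x90} × {b, c} = {(x89,b), (x89,c), (x90,b), (x90,c)}
  {x89, x90} × {b, c, d} = {(x89,b), (x89,c), (x89,d), (x90,b), (x90,c), (x90,d)}
  {x89, x90, x91} × {b, c} = {(x89,b), (x89,c), (x90,b), (x90,c), (x91,b), (x91,c)}
  {x89, x90, x91} × {b, c, d} = {(x89,b), (x89,c), (x89,d), (x90,b), (x90,c), (x90,d), (x91,b), (x91,c), (x91,d)}
These 5 distinct sets form the basis B.
Close under arbitrary unions to get τ_{X×Y}; counting gives |τ_{X×Y}| = 6.


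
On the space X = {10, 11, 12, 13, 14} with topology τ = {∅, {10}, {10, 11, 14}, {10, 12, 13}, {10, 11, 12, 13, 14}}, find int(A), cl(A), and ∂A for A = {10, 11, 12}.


int(A) = {10}, cl(A) = {10, 11, 12, 13, 14}, ∂A = {11, 12, 13, 14}.

Closed sets in (X, τ) are complements of opens:
  closed(X, τ) = {∅, {11, 14}, {12, 13}, {11, 12, 13, 14}, {10, 11, 12, 13, 14}}.
int(A) = ⋃ {U ∈ τ : U ⊆ A}. Opens contained in A: ∅, {10}.
Taking the union of these: int(A) = {10}.
cl(A) = ⋂ {C closed : A ⊆ C}. Closed sets containing A: {10, 11, 12, 13, 14}.
Intersecting these: cl(A) = {10, 11, 12, 13, 14}.
∂A = cl(A) ∖ int(A) = {10, 11, 12, 13, 14} ∖ {10} = {11, 12, 13, 14}.


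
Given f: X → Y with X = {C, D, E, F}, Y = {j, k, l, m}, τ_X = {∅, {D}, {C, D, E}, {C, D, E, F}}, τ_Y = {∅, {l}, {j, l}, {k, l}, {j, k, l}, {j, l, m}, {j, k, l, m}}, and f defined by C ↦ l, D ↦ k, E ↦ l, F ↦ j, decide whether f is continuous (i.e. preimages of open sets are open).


f is NOT continuous.

Compute f^{-1}(U) for each U ∈ τ_Y:
  U = ∅: f^{-1}(U) = ∅ ∈ τ_X ✓.
  U = {l}: f^{-1}(U) = {C, E} ∉ τ_X ✗.
  U = {j, l}: f^{-1}(U) = {C, E, F} ∉ τ_X ✗.
  U = {k, l}: f^{-1}(U) = {C, D, E} ∈ τ_X ✓.
  U = {j, k, l}: f^{-1}(U) = {C, D, E, F} ∈ τ_X ✓.
  U = {j, l, m}: f^{-1}(U) = {C, E, F} ∉ τ_X ✗.
  U = {j, k, l, m}: f^{-1}(U) = {C, D, E, F} ∈ τ_X ✓.
Found U = {l} with f^{-1}(U) = {C, E} not in τ_X. Therefore f is NOT continuous.


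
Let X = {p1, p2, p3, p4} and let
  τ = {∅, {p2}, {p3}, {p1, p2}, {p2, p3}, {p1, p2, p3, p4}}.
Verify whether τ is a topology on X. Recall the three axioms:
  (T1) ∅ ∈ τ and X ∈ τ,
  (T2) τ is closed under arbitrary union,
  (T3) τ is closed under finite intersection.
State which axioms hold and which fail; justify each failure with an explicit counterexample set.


τ is NOT a topology on X.

Axiom (T1): ∅ ∈ τ? Yes; X ∈ τ? Yes.
Axiom (T2/T3): check pairwise unions and intersections of members of τ.
Counterexample for (T2): {p3} ∪ {p1, p2} = {p1, p2, p3} ∉ τ. Therefore τ is NOT a topology.


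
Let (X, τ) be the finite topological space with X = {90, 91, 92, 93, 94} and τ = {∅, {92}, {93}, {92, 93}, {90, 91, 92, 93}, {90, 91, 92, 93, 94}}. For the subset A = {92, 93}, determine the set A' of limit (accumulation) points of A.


A' = {90, 91, 94}

For each x ∈ X, list the open sets U ∈ τ with x ∈ U, then check whether U ∩ (A ∖ {x}) ≠ ∅ for every such U.
  x = 90: opens ∋ x are {90, 91, 92, 93}, {90, 91, 92, 93, 94}; each meets A ∖ {90}, so x IS a limit point.
  x = 91: opens ∋ x are {90, 91, 92, 93}, {90, 91, 92, 93, 94}; each meets A ∖ {91}, so x IS a limit point.
  x = 92: open {92} ∋ x has {92} ∩ (A ∖ {92}) = ∅, so x is NOT a limit point.
  x = 93: open {93} ∋ x has {93} ∩ (A ∖ {93}) = ∅, so x is NOT a limit point.
  x = 94: opens ∋ x are {90, 91, 92, 93, 94}; each meets A ∖ {94}, so x IS a limit point.
Collecting: A' = {90, 91, 94}.


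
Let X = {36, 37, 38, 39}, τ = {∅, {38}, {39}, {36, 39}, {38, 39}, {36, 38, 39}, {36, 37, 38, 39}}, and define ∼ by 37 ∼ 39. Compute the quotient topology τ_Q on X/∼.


X/∼ = {[36], [37=39], [38]}; |τ_Q| = 3.

Equivalence classes: [36], [37=39], [38].
Quotient map π: X → X/∼ sends 36 ↦ [36], 37 ↦ [37=39], 38 ↦ [38], 39 ↦ [37=39].
For each subset V ⊆ X/∼, compute π^{-1}(V) ⊆ X and check whether π^{-1}(V) ∈ τ. V is open in τ_Q iff π^{-1}(V) ∈ τ.
  V = {}: π^{-1}(V) = ∅ ∈ τ ✓.
  V = {[36]}: π^{-1}(V) = {36} ∉ τ ✗.
  V = {[37=39]}: π^{-1}(V) = {37, 39} ∉ τ ✗.
  V = {[36], [37=39]}: π^{-1}(V) = {36, 37, 39} ∉ τ ✗.
  V = {[38]}: π^{-1}(V) = {38} ∈ τ ✓.
  V = {[36], [38]}: π^{-1}(V) = {36, 38} ∉ τ ✗.
  V = {[37=39], [38]}: π^{-1}(V) = {37, 38, 39} ∉ τ ✗.
  V = {[36], [37=39], [38]}: π^{-1}(V) = {36, 37, 38, 39} ∈ τ ✓.
Open sets in the quotient: τ_Q = {{}, {[38]}, {[36], [37=39], [38]}} (3 elements).


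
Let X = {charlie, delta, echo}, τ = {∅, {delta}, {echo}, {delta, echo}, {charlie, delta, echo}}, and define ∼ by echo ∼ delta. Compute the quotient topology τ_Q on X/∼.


X/∼ = {[charlie], [delta=echo]}; |τ_Q| = 3.

Equivalence classes: [charlie], [delta=echo].
Quotient map π: X → X/∼ sends charlie ↦ [charlie], delta ↦ [delta=echo], echo ↦ [delta=echo].
For each subset V ⊆ X/∼, compute π^{-1}(V) ⊆ X and check whether π^{-1}(V) ∈ τ. V is open in τ_Q iff π^{-1}(V) ∈ τ.
  V = {}: π^{-1}(V) = ∅ ∈ τ ✓.
  V = {[charlie]}: π^{-1}(V) = {charlie} ∉ τ ✗.
  V = {[delta=echo]}: π^{-1}(V) = {delta, echo} ∈ τ ✓.
  V = {[charlie], [delta=echo]}: π^{-1}(V) = {charlie, delta, echo} ∈ τ ✓.
Open sets in the quotient: τ_Q = {{}, {[delta=echo]}, {[charlie], [delta=echo]}} (3 elements).


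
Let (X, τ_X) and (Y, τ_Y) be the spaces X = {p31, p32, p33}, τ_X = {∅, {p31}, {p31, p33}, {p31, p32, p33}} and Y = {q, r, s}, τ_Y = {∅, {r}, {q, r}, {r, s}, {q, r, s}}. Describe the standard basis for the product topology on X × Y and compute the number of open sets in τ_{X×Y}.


Basis B = {∅ × ∅, {p31} × {r}, {p31} × {q, r}, {p31} × {r, s}, {p31, p33} × {r}, {p31} × {q, r, s}, {p31, p32, p33} × {r}, {p31, p33} × {q, r}, {p31, p33} × {r, s}, {p31, p33} × {q, r, s}, {p31, p32, p33} × {q, r}, {p31, p32, p33} × {r, s}, {p31, p32, p33} × {q, r, s}}; |τ_{X×Y}| = 30.

Enumerate products U × V with U ∈ τ_X, V ∈ τ_Y (deduplicated):
  ∅ × ∅ = {} (∅)
  {p31} × {r} = {(p31,r)}
  {p31} × {q, r} = {(p31,q), (p31,r)}
  {p31} × {r, s} = {(p31,r), (p31,s)}
  {p31, p33} × {r} = {(p31,r), (p33,r)}
  {p31} × {q, r, s} = {(p31,q), (p31,r), (p31,s)}
  {p31, p32, p33} × {r} = {(p31,r), (p32,r), (p33,r)}
  {p31, p33} × {q, r} = {(p31,q), (p31,r), (p33,q), (p33,r)}
  {p31, p33} × {r, s} = {(p31,r), (p31,s), (p33,r), (p33,s)}
  {p31, p33} × {q, r, s} = {(p31,q), (p31,r), (p31,s), (p33,q), (p33,r), (p33,s)}
  {p31, p32, p33} × {q, r} = {(p31,q), (p31,r), (p32,q), (p32,r), (p33,q), (p33,r)}
  {p31, p32, p33} × {r, s} = {(p31,r), (p31,s), (p32,r), (p32,s), (p33,r), (p33,s)}
  {p31, p32, p33} × {q, r, s} = {(p31,q), (p31,r), (p31,s), (p32,q), (p32,r), (p32,s), (p33,q), (p33,r), (p33,s)}
These 13 distinct sets form the basis B.
Close under arbitrary unions to get τ_{X×Y}; counting gives |τ_{X×Y}| = 30.


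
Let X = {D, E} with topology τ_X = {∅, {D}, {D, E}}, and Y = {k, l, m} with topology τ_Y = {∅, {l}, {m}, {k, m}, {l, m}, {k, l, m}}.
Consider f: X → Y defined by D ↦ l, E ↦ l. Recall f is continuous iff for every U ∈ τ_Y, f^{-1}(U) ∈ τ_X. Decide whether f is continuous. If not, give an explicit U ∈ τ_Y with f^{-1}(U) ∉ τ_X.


f IS continuous.

Compute f^{-1}(U) for each U ∈ τ_Y:
  U = ∅: f^{-1}(U) = ∅ ∈ τ_X ✓.
  U = {l}: f^{-1}(U) = {D, E} ∈ τ_X ✓.
  U = {m}: f^{-1}(U) = ∅ ∈ τ_X ✓.
  U = {k, m}: f^{-1}(U) = ∅ ∈ τ_X ✓.
  U = {l, m}: f^{-1}(U) = {D, E} ∈ τ_X ✓.
  U = {k, l, m}: f^{-1}(U) = {D, E} ∈ τ_X ✓.
Every preimage lies in τ_X, so f IS continuous.


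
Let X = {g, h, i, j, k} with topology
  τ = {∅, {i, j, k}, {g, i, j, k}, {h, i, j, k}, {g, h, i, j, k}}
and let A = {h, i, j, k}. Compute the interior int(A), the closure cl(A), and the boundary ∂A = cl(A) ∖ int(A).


int(A) = {h, i, j, k}, cl(A) = {g, h, i, j, k}, ∂A = {g}.

Closed sets in (X, τ) are complements of opens:
  closed(X, τ) = {∅, {g}, {h}, {g, h}, {g, h, i, j, k}}.
int(A) = ⋃ {U ∈ τ : U ⊆ A}. Opens contained in A: ∅, {i, j, k}, {h, i, j, k}.
Taking the union of these: int(A) = {h, i, j, k}.
cl(A) = ⋂ {C closed : A ⊆ C}. Closed sets containing A: {g, h, i, j, k}.
Intersecting these: cl(A) = {g, h, i, j, k}.
∂A = cl(A) ∖ int(A) = {g, h, i, j, k} ∖ {h, i, j, k} = {g}.


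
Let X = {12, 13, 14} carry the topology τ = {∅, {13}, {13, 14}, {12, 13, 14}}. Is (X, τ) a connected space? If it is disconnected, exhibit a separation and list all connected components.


(X, τ) is connected.

Find clopen sets (U ∈ τ with X ∖ U ∈ τ):
  U = ∅, X ∖ U = {12, 13, 14} — both open, so U is clopen.
  U = {12, 13, 14}, X ∖ U = ∅ — both open, so U is clopen.
Only trivial clopens (∅ and X) exist, so (X, τ) is connected.
Compute connected components by grouping points that agree on all clopens:
  component: {12, 13, 14}


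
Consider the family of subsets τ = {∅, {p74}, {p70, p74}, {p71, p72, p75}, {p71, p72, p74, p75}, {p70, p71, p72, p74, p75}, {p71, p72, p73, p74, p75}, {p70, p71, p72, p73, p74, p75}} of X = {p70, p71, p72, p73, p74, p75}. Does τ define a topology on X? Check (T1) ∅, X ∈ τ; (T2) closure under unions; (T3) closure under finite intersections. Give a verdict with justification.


τ IS a topology on X.

Axiom (T1): ∅ ∈ τ? Yes; X ∈ τ? Yes.
Axiom (T2/T3): check pairwise unions and intersections of members of τ.
All pairwise intersections and unions checked — each lies in τ. Therefore τ satisfies (T1), (T2), (T3): it IS a topology on X.


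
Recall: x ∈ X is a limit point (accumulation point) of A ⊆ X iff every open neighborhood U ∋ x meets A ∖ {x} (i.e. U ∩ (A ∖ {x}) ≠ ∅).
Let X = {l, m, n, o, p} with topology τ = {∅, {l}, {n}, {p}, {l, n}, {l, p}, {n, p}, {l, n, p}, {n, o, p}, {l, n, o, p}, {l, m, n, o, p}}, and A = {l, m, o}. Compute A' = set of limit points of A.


A' = {m}

For each x ∈ X, list the open sets U ∈ τ with x ∈ U, then check whether U ∩ (A ∖ {x}) ≠ ∅ for every such U.
  x = l: open {l} ∋ x has {l} ∩ (A ∖ {l}) = ∅, so x is NOT a limit point.
  x = m: opens ∋ x are {l, m, n, o, p}; each meets A ∖ {m}, so x IS a limit point.
  x = n: open {n} ∋ x has {n} ∩ (A ∖ {n}) = ∅, so x is NOT a limit point.
  x = o: open {n, o, p} ∋ x has {n, o, p} ∩ (A ∖ {o}) = ∅, so x is NOT a limit point.
  x = p: open {p} ∋ x has {p} ∩ (A ∖ {p}) = ∅, so x is NOT a limit point.
Collecting: A' = {m}.


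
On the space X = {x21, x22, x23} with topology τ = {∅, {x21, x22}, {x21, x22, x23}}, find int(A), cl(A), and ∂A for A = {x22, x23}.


int(A) = ∅, cl(A) = {x21, x22, x23}, ∂A = {x21, x22, x23}.

Closed sets in (X, τ) are complements of opens:
  closed(X, τ) = {∅, {x23}, {x21, x22, x23}}.
int(A) = ⋃ {U ∈ τ : U ⊆ A}. Opens contained in A: ∅.
Taking the union of these: int(A) = ∅.
cl(A) = ⋂ {C closed : A ⊆ C}. Closed sets containing A: {x21, x22, x23}.
Intersecting these: cl(A) = {x21, x22, x23}.
∂A = cl(A) ∖ int(A) = {x21, x22, x23} ∖ ∅ = {x21, x22, x23}.


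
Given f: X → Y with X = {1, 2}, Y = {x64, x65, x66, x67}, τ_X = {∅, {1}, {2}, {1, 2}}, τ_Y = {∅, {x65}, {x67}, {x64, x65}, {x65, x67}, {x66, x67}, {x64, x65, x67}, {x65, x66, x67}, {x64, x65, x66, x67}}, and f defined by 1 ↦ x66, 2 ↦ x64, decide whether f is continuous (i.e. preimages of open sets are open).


f IS continuous.

Compute f^{-1}(U) for each U ∈ τ_Y:
  U = ∅: f^{-1}(U) = ∅ ∈ τ_X ✓.
  U = {x65}: f^{-1}(U) = ∅ ∈ τ_X ✓.
  U = {x67}: f^{-1}(U) = ∅ ∈ τ_X ✓.
  U = {x64, x65}: f^{-1}(U) = {2} ∈ τ_X ✓.
  U = {x65, x67}: f^{-1}(U) = ∅ ∈ τ_X ✓.
  U = {x66, x67}: f^{-1}(U) = {1} ∈ τ_X ✓.
  U = {x64, x65, x67}: f^{-1}(U) = {2} ∈ τ_X ✓.
  U = {x65, x66, x67}: f^{-1}(U) = {1} ∈ τ_X ✓.
  U = {x64, x65, x66, x67}: f^{-1}(U) = {1, 2} ∈ τ_X ✓.
Every preimage lies in τ_X, so f IS continuous.


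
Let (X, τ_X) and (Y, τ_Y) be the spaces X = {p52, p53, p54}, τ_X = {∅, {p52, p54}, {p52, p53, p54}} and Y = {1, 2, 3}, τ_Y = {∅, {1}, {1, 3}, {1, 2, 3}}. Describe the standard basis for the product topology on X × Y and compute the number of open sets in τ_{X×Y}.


Basis B = {∅ × ∅, {p52, p54} × {1}, {p52, p53, p54} × {1}, {p52, p54} × {1, 3}, {p52, p54} × {1, 2, 3}, {p52, p53, p54} × {1, 3}, {p52, p53, p54} × {1, 2, 3}}; |τ_{X×Y}| = 10.

Enumerate products U × V with U ∈ τ_X, V ∈ τ_Y (deduplicated):
  ∅ × ∅ = {} (∅)
  {p52, p54} × {1} = {(p52,1), (p54,1)}
  {p52, p53, p54} × {1} = {(p52,1), (p53,1), (p54,1)}
  {p52, p54} × {1, 3} = {(p52,1), (p52,3), (p54,1), (p54,3)}
  {p52, p54} × {1, 2, 3} = {(p52,1), (p52,2), (p52,3), (p54,1), (p54,2), (p54,3)}
  {p52, p53, p54} × {1, 3} = {(p52,1), (p52,3), (p53,1), (p53,3), (p54,1), (p54,3)}
  {p52, p53, p54} × {1, 2, 3} = {(p52,1), (p52,2), (p52,3), (p53,1), (p53,2), (p53,3), (p54,1), (p54,2), (p54,3)}
These 7 distinct sets form the basis B.
Close under arbitrary unions to get τ_{X×Y}; counting gives |τ_{X×Y}| = 10.


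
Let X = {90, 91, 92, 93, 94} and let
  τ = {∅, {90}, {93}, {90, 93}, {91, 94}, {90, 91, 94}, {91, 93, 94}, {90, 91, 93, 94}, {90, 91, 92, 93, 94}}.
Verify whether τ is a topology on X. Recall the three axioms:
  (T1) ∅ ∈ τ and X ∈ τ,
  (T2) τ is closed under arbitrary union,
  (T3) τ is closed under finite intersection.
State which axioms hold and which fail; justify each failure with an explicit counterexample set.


τ IS a topology on X.

Axiom (T1): ∅ ∈ τ? Yes; X ∈ τ? Yes.
Axiom (T2/T3): check pairwise unions and intersections of members of τ.
All pairwise intersections and unions checked — each lies in τ. Therefore τ satisfies (T1), (T2), (T3): it IS a topology on X.


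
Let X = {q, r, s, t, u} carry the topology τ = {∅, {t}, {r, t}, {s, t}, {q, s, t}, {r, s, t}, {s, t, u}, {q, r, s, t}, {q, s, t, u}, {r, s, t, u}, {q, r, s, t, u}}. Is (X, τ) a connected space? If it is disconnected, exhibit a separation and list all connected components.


(X, τ) is connected.

Find clopen sets (U ∈ τ with X ∖ U ∈ τ):
  U = ∅, X ∖ U = {q, r, s, t, u} — both open, so U is clopen.
  U = {q, r, s, t, u}, X ∖ U = ∅ — both open, so U is clopen.
Only trivial clopens (∅ and X) exist, so (X, τ) is connected.
Compute connected components by grouping points that agree on all clopens:
  component: {q, r, s, t, u}
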